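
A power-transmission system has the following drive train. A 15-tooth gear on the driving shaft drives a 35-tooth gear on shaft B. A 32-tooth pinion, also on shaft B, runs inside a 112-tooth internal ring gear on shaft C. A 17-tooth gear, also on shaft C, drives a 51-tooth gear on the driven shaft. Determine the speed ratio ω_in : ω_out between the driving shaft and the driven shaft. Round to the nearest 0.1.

24.5

Each stage contributes driven/driver: gear mesh 35/15 = 2.3333, internal gear 112/32 = 3.5, gear mesh 51/17 = 3.
Overall: 2.3333 × 3.5 × 3 = 24.5.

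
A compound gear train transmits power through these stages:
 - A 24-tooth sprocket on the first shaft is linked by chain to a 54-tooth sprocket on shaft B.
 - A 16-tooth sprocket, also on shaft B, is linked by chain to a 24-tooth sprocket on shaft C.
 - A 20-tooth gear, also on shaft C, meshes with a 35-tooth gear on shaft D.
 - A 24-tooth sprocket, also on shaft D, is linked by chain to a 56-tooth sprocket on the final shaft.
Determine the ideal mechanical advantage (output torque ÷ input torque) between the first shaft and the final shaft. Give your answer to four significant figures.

Each stage contributes driven/driver: chain 54/24 = 2.25, chain 24/16 = 1.5, gear mesh 35/20 = 1.75, chain 56/24 = 2.3333.
Overall: 2.25 × 1.5 × 1.75 × 2.3333 = 13.781.

13.78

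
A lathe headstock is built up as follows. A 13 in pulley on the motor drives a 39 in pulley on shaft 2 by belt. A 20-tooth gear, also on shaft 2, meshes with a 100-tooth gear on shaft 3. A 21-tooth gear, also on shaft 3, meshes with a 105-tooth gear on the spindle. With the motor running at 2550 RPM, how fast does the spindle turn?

34 RPM

Belt: ratio = 39/13 = 3, so shaft 2 turns at 2550 / 3 = 850 RPM.
Gear mesh: ratio = 100/20 = 5, so shaft 3 turns at 850 / 5 = 170 RPM.
Gear mesh: ratio = 105/21 = 5, so the spindle turns at 170 / 5 = 34 RPM.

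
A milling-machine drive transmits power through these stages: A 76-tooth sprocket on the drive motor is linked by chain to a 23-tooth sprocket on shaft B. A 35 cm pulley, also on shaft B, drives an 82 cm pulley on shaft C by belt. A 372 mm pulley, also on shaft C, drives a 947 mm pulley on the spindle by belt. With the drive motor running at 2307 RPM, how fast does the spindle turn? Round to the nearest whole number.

1278 RPM

chain 23/76 = 0.30263 → 2307/0.30263 = 7623.1 RPM
belt 82/35 = 2.3429 → 7623.1/2.3429 = 3253.8 RPM
belt 947/372 = 2.5457 → 3253.8/2.5457 = 1278.1 RPM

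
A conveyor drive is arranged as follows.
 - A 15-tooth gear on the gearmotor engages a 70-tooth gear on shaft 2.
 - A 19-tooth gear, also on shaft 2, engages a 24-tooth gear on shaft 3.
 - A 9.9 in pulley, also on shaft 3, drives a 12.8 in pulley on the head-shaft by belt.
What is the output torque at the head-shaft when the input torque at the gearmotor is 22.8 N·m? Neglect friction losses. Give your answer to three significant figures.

gear mesh 70/15 = 4.6667 → τ = 22.8·4.6667 = 106.4 N·m
gear mesh 24/19 = 1.2632 → τ = 106.4·1.2632 = 134.4 N·m
belt 12.8/9.9 = 1.2929 → τ = 134.4·1.2929 = 173.77 N·m

174 N·m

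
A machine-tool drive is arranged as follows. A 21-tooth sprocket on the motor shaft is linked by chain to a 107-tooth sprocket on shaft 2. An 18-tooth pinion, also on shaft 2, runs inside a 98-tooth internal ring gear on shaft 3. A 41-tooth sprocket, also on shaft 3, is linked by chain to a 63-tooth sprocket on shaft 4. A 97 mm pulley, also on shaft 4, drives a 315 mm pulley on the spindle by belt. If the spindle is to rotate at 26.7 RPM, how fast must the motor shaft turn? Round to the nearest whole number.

3696 RPM

Overall ratio R = 5.0952 × 5.4444 × 1.5366 × 3.2474 = 138.42.
Required input speed = output speed × R = 26.7 × 138.42 = 3695.9 RPM.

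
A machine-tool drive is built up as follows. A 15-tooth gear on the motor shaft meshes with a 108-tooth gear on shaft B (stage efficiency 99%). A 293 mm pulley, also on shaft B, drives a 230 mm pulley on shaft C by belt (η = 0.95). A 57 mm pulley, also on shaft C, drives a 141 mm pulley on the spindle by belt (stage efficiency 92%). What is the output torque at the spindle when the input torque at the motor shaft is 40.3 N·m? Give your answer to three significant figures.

Gear mesh: ratio = 108/15 = 7.2; torque at shaft B = 40.3 × 7.2 × 0.99 = 287.26 N·m.
Belt: ratio = 230/293 = 0.78498; torque at shaft C = 287.26 × 0.78498 × 0.95 = 214.22 N·m.
Belt: ratio = 141/57 = 2.4737; torque at the spindle = 214.22 × 2.4737 × 0.92 = 487.52 N·m.

488 N·m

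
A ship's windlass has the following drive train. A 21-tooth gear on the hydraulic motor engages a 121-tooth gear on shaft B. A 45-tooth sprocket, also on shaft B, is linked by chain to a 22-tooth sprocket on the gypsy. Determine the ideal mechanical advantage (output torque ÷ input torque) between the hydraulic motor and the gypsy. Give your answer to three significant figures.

Each stage contributes driven/driver: gear mesh 121/21 = 5.7619, chain 22/45 = 0.48889.
Overall: 5.7619 × 0.48889 = 2.8169.

2.82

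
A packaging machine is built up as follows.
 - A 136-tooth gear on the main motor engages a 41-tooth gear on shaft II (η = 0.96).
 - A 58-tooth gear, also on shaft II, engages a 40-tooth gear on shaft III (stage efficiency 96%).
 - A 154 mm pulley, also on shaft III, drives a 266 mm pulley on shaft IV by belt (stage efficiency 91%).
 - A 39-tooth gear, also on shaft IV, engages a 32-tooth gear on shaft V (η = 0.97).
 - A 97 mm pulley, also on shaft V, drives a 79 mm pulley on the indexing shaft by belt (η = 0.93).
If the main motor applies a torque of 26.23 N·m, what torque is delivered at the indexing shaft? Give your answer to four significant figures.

4.762 N·m

After the gear mesh (41/136): 26.23 × 0.30147 × 0.96 = 7.5913 N·m
After the gear mesh (40/58): 7.5913 × 0.68966 × 0.96 = 5.0259 N·m
After the belt (266/154): 5.0259 × 1.7273 × 0.91 = 7.8999 N·m
After the gear mesh (32/39): 7.8999 × 0.82051 × 0.97 = 6.2875 N·m
After the belt (79/97): 6.2875 × 0.81443 × 0.93 = 4.7623 N·m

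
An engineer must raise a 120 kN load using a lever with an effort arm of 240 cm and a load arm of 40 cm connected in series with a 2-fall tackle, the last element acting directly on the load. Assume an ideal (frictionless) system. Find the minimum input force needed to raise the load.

10 kN

Lever MA = effort arm / load arm = 240/40 = 6.
Block-and-tackle MA = number of supporting rope parts = 2.
Combined ideal MA = 6 × 2 = 12.
Effort = load / MA = 120 / 12 = 10 kN.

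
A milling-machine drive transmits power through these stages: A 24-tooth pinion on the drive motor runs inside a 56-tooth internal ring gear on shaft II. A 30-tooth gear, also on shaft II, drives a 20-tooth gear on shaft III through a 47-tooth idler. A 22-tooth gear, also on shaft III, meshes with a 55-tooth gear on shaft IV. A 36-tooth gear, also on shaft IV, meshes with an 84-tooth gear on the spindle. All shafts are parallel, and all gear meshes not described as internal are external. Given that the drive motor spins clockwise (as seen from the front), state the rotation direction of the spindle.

clockwise

the drive motor → shaft II: internal mesh, same direction → CW.
shaft II → shaft III: driver → idler → driven is 2 external meshes, 2 reversals → CW.
shaft III → shaft IV: external mesh, 1 reversal → CCW.
shaft IV → the spindle: external mesh, 1 reversal → CW.
4 reversals in total — an even number — so the spindle turns the same way as the drive motor.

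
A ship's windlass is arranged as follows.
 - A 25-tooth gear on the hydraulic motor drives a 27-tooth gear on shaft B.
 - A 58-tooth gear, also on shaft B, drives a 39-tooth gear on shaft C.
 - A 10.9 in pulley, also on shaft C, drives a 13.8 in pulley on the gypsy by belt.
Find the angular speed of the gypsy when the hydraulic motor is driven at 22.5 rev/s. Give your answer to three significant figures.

24.5 rev/s

Gear mesh: ratio = 27/25 = 1.08, so shaft B turns at 22.5 / 1.08 = 20.833 rev/s.
Gear mesh: ratio = 39/58 = 0.67241, so shaft C turns at 20.833 / 0.67241 = 30.983 rev/s.
Belt: ratio = 13.8/10.9 = 1.2661, so the gypsy turns at 30.983 / 1.2661 = 24.472 rev/s.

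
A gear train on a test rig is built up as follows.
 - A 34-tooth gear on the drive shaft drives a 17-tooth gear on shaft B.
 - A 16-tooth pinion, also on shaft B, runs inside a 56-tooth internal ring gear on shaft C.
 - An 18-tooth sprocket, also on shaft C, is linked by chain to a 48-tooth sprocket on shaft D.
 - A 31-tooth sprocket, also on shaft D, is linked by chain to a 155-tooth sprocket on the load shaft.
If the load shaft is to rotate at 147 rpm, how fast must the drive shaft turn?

Overall ratio R = 0.5 × 3.5 × 2.6667 × 5 = 23.333.
Required input speed = output speed × R = 147 × 23.333 = 3430 rpm.

3430 rpm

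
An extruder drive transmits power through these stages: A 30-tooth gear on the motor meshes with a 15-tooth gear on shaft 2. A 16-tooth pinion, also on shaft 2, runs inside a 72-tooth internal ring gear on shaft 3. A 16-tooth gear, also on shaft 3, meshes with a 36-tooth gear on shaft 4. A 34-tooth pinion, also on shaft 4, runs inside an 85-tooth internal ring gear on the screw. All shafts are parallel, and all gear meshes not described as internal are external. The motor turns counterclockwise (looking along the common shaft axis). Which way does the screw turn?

counterclockwise

the motor → shaft 2: external mesh, 1 reversal → CW.
shaft 2 → shaft 3: internal mesh, same direction → CW.
shaft 3 → shaft 4: external mesh, 1 reversal → CCW.
shaft 4 → the screw: internal mesh, same direction → CCW.
2 reversals in total — an even number — so the screw turns the same way as the motor.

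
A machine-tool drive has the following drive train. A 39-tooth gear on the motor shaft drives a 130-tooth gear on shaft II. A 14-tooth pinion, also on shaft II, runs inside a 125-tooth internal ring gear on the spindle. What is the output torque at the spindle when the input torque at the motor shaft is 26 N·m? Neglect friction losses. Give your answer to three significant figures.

gear mesh 130/39 = 3.3333 → τ = 26·3.3333 = 86.667 N·m
internal gear 125/14 = 8.9286 → τ = 86.667·8.9286 = 773.81 N·m

774 N·m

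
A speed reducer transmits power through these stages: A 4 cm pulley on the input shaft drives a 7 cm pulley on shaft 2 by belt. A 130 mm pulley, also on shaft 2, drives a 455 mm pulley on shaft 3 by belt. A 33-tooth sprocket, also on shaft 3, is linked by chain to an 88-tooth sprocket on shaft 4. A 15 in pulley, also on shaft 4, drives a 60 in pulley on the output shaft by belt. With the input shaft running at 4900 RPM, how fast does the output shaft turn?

Belt: ratio = 7/4 = 1.75, so shaft 2 turns at 4900 / 1.75 = 2800 RPM.
Belt: ratio = 455/130 = 3.5, so shaft 3 turns at 2800 / 3.5 = 800 RPM.
Chain: ratio = 88/33 = 2.6667, so shaft 4 turns at 800 / 2.6667 = 300 RPM.
Belt: ratio = 60/15 = 4, so the output shaft turns at 300 / 4 = 75 RPM.

75 RPM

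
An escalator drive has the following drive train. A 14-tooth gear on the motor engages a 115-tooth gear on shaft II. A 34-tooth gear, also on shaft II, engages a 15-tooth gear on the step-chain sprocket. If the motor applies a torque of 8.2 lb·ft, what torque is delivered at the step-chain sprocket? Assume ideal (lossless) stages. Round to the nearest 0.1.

29.7 lb·ft

After the gear mesh (115/14): 8.2 × 8.2143 = 67.357 lb·ft
After the gear mesh (15/34): 67.357 × 0.44118 = 29.716 lb·ft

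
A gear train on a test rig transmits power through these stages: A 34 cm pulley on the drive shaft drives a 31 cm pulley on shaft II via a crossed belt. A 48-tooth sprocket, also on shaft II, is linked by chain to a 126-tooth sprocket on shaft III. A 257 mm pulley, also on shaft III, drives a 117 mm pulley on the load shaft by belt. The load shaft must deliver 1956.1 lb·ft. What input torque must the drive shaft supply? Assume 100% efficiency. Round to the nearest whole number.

Overall ratio R = 0.91176 × 2.625 × 0.45525 = 1.0896.
Input torque = output torque / R = 1956.1 / 1.0896 = 1795.3 lb·ft.

1795 lb·ft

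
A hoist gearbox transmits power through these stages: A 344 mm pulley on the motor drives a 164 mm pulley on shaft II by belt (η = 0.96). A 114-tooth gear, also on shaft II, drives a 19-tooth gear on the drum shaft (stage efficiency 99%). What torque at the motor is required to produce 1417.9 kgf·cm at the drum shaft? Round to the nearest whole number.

Overall ratio R = 0.47674 × 0.16667 = 0.079457; overall efficiency η = 0.96 × 0.99 = 0.9504.
Input torque = output torque / (R × η) = 1417.9 / (0.079457 × 0.9504) = 18776 kgf·cm.

18776 kgf·cm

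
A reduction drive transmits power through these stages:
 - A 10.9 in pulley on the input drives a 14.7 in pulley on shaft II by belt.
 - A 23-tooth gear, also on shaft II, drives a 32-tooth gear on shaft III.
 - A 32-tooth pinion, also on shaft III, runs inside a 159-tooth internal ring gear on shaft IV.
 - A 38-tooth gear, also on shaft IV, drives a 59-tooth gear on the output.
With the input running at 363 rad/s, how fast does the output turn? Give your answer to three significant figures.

belt 14.7/10.9 = 1.3486 → 363/1.3486 = 269.16 rad/s
gear mesh 32/23 = 1.3913 → 269.16/1.3913 = 193.46 rad/s
internal gear 159/32 = 4.9688 → 193.46/4.9688 = 38.936 rad/s
gear mesh 59/38 = 1.5526 → 38.936/1.5526 = 25.077 rad/s

25.1 rad/s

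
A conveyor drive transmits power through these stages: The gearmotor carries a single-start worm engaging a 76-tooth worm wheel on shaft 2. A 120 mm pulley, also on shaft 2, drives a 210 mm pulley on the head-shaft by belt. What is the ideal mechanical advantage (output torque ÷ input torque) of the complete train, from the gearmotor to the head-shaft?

133

Each stage contributes driven/driver: worm 76/1 = 76, belt 210/120 = 1.75.
Overall: 76 × 1.75 = 133.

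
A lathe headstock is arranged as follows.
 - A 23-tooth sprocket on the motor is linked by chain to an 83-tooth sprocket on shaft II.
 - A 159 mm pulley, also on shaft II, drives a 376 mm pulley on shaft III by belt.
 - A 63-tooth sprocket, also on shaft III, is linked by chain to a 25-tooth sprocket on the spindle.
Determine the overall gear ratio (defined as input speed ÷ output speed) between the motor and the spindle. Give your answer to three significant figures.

Each stage contributes driven/driver: chain 83/23 = 3.6087, belt 376/159 = 2.3648, chain 25/63 = 0.39683.
Overall: 3.6087 × 2.3648 × 0.39683 = 3.3864.

3.39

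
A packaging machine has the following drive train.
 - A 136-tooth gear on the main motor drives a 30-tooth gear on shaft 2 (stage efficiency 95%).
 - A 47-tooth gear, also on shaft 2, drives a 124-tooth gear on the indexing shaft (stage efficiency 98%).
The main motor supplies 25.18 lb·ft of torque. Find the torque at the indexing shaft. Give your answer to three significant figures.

13.6 lb·ft

After the gear mesh (30/136): 25.18 × 0.22059 × 0.95 = 5.2767 lb·ft
After the gear mesh (124/47): 5.2767 × 2.6383 × 0.98 = 13.643 lb·ft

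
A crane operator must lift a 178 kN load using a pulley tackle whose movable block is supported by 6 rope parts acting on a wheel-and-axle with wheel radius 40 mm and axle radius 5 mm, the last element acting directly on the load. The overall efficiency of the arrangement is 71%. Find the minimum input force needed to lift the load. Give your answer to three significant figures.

Block-and-tackle MA = number of supporting rope parts = 6.
Wheel-and-axle MA = R/r = 40/5 = 8.
Combined ideal MA = 6 × 8 = 48.
Actual MA = 48 × 0.71 = 34.08.
Effort = load / actual MA = 178 / 34.08 = 5.223 kN.

5.22 kN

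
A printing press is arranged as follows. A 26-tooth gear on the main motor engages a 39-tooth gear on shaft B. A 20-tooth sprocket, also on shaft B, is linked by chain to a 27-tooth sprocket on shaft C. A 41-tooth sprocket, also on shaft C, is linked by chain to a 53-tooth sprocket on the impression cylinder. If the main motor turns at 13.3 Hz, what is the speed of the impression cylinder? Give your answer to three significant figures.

the main motor → shaft B (gear mesh, 39/26): 13.3 ÷ 1.5 = 8.8667 Hz
shaft B → shaft C (chain, 27/20): 8.8667 ÷ 1.35 = 6.5679 Hz
shaft C → the impression cylinder (chain, 53/41): 6.5679 ÷ 1.2927 = 5.0808 Hz

5.08 Hz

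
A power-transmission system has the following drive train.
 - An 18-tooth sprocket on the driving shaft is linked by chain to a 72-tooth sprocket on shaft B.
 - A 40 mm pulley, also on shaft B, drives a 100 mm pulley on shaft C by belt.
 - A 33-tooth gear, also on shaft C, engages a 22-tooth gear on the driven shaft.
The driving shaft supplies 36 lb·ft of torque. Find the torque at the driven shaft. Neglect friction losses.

240 lb·ft

chain 72/18 = 4 → τ = 36·4 = 144 lb·ft
belt 100/40 = 2.5 → τ = 144·2.5 = 360 lb·ft
gear mesh 22/33 = 0.66667 → τ = 360·0.66667 = 240 lb·ft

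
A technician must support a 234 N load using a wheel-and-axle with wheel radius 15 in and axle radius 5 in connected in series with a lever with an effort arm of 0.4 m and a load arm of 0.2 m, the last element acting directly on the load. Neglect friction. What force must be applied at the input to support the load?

Wheel-and-axle MA = R/r = 15/5 = 3.
Lever MA = effort arm / load arm = 0.4/0.2 = 2.
Combined ideal MA = 3 × 2 = 6.
Effort = load / MA = 234 / 6 = 39 N.

39 N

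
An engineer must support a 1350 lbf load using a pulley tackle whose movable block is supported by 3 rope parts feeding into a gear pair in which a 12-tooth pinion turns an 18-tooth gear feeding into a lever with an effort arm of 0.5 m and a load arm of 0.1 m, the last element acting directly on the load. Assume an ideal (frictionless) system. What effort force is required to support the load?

Block-and-tackle MA = number of supporting rope parts = 3.
Gear pair MA = 18/12 = 1.5.
Lever MA = effort arm / load arm = 0.5/0.1 = 5.
Combined ideal MA = 3 × 1.5 × 5 = 22.5.
Effort = load / MA = 1350 / 22.5 = 60 lbf.

60 lbf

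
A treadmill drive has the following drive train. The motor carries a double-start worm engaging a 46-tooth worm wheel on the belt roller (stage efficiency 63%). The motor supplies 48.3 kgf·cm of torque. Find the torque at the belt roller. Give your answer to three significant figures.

700 kgf·cm

After the worm (46/2): 48.3 × 23 × 0.63 = 699.87 kgf·cm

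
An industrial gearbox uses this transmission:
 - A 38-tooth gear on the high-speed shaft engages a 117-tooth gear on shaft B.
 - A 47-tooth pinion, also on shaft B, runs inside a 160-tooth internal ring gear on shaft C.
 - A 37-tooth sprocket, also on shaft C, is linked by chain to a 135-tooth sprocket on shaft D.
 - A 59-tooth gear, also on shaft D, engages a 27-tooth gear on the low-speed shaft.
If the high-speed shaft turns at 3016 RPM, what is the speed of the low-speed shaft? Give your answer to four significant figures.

172.3 RPM

Gear mesh: ratio = 117/38 = 3.0789, so shaft B turns at 3016 / 3.0789 = 979.56 RPM.
Internal gear: ratio = 160/47 = 3.4043, so shaft C turns at 979.56 / 3.4043 = 287.74 RPM.
Chain: ratio = 135/37 = 3.6486, so shaft D turns at 287.74 / 3.6486 = 78.863 RPM.
Gear mesh: ratio = 27/59 = 0.45763, so the low-speed shaft turns at 78.863 / 0.45763 = 172.33 RPM.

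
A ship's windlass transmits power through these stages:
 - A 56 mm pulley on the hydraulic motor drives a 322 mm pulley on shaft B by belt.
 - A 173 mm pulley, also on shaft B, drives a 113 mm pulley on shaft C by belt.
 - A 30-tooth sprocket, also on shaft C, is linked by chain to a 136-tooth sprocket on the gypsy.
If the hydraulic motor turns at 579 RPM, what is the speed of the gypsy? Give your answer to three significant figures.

Belt: ratio = 322/56 = 5.75, so shaft B turns at 579 / 5.75 = 100.7 RPM.
Belt: ratio = 113/173 = 0.65318, so shaft C turns at 100.7 / 0.65318 = 154.16 RPM.
Chain: ratio = 136/30 = 4.5333, so the gypsy turns at 154.16 / 4.5333 = 34.006 RPM.

34.0 RPM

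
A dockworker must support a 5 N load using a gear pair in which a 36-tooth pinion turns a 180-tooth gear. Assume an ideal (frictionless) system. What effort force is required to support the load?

Gear pair MA = 180/36 = 5.
Effort = load / MA = 5 / 5 = 1 N.

1 N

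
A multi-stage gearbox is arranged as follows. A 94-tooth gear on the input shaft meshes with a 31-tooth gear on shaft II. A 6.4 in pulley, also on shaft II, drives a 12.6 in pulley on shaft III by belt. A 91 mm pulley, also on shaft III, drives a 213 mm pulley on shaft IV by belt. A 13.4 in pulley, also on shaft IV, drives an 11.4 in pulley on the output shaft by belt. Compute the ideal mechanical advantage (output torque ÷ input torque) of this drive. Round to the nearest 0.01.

Each stage contributes driven/driver: gear mesh 31/94 = 0.32979, belt 12.6/6.4 = 1.9687, belt 213/91 = 2.3407, belt 11.4/13.4 = 0.85075.
Overall: 0.32979 × 1.9687 × 2.3407 × 0.85075 = 1.2929.

1.29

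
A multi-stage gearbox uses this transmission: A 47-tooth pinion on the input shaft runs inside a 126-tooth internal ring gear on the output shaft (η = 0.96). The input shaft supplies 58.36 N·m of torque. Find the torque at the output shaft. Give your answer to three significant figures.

150 N·m

internal gear 126/47 = 2.6809 → τ = 58.36·2.6809·0.96 = 150.2 N·m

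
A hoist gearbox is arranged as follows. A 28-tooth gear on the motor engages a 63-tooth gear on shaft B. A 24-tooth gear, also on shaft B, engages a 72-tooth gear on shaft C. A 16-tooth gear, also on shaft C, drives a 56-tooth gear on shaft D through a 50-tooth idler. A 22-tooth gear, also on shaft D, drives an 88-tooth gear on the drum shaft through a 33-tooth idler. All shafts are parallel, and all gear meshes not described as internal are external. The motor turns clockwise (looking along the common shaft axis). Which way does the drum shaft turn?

the motor → shaft B: external mesh, 1 reversal → CCW.
shaft B → shaft C: external mesh, 1 reversal → CW.
shaft C → shaft D: driver → idler → driven is 2 external meshes, 2 reversals → CW.
shaft D → the drum shaft: driver → idler → driven is 2 external meshes, 2 reversals → CW.
6 reversals in total — an even number — so the drum shaft turns the same way as the motor.

clockwise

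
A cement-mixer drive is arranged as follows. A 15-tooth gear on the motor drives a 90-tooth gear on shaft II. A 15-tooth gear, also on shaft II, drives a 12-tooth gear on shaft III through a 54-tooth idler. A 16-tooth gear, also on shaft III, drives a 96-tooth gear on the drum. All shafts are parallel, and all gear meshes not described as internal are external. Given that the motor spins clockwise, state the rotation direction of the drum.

clockwise

the motor → shaft II: external mesh, 1 reversal → CCW.
shaft II → shaft III: driver → idler → driven is 2 external meshes, 2 reversals → CCW.
shaft III → the drum: external mesh, 1 reversal → CW.
4 reversals in total — an even number — so the drum turns the same way as the motor.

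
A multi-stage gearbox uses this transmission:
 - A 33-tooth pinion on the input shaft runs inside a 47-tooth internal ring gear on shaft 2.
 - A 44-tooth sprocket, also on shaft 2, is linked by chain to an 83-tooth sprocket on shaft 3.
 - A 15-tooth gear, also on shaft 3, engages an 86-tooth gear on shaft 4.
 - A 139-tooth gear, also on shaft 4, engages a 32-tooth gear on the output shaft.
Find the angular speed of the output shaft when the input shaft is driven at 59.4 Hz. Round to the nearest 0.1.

16.8 Hz

the input shaft → shaft 2 (internal gear, 47/33): 59.4 ÷ 1.4242 = 41.706 Hz
shaft 2 → shaft 3 (chain, 83/44): 41.706 ÷ 1.8864 = 22.109 Hz
shaft 3 → shaft 4 (gear mesh, 86/15): 22.109 ÷ 5.7333 = 3.8563 Hz
shaft 4 → the output shaft (gear mesh, 32/139): 3.8563 ÷ 0.23022 = 16.751 Hz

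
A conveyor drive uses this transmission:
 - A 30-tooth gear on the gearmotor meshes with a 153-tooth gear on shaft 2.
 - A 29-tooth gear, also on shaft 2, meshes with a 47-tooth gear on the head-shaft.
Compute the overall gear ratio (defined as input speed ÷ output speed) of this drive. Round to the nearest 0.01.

Each stage contributes driven/driver: gear mesh 153/30 = 5.1, gear mesh 47/29 = 1.6207.
Overall: 5.1 × 1.6207 = 8.2655.

8.27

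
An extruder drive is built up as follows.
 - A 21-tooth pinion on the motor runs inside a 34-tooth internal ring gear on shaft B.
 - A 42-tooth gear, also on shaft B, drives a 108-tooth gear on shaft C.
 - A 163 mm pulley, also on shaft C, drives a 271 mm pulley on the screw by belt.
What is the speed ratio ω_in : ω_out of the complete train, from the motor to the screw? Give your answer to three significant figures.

Each stage contributes driven/driver: internal gear 34/21 = 1.619, gear mesh 108/42 = 2.5714, belt 271/163 = 1.6626.
Overall: 1.619 × 2.5714 × 1.6626 = 6.9217.

6.92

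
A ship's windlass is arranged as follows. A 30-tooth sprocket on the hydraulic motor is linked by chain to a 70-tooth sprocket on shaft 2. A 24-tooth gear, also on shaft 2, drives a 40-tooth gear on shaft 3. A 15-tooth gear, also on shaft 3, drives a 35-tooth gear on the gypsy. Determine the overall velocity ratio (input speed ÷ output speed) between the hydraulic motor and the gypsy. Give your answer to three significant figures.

9.07

Each stage contributes driven/driver: chain 70/30 = 2.3333, gear mesh 40/24 = 1.6667, gear mesh 35/15 = 2.3333.
Overall: 2.3333 × 1.6667 × 2.3333 = 9.0741.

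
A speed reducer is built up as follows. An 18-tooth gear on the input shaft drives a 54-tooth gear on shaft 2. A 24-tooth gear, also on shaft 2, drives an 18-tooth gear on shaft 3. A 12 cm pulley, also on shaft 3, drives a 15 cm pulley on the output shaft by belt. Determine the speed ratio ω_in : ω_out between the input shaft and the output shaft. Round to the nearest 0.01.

2.81

Each stage contributes driven/driver: gear mesh 54/18 = 3, gear mesh 18/24 = 0.75, belt 15/12 = 1.25.
Overall: 3 × 0.75 × 1.25 = 2.8125.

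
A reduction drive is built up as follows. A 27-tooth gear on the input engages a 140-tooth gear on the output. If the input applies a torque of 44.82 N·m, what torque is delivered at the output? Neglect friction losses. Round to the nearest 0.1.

After the gear mesh (140/27): 44.82 × 5.1852 = 232.4 N·m

232.4 N·m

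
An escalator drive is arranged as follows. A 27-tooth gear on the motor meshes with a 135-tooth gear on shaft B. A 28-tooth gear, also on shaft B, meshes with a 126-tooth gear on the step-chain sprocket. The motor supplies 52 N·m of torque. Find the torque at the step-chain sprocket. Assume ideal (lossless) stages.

gear mesh 135/27 = 5 → τ = 52·5 = 260 N·m
gear mesh 126/28 = 4.5 → τ = 260·4.5 = 1170 N·m

1170 N·m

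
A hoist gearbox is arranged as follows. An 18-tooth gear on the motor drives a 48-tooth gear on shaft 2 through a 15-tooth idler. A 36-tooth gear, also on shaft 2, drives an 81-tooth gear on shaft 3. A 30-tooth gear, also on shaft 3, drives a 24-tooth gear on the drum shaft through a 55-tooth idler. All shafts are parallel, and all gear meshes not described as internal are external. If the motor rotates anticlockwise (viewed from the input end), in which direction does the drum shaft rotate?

clockwise

the motor → shaft 2: driver → idler → driven is 2 external meshes, 2 reversals → CCW.
shaft 2 → shaft 3: external mesh, 1 reversal → CW.
shaft 3 → the drum shaft: driver → idler → driven is 2 external meshes, 2 reversals → CW.
5 reversals in total — an odd number — so the drum shaft turns opposite to the motor.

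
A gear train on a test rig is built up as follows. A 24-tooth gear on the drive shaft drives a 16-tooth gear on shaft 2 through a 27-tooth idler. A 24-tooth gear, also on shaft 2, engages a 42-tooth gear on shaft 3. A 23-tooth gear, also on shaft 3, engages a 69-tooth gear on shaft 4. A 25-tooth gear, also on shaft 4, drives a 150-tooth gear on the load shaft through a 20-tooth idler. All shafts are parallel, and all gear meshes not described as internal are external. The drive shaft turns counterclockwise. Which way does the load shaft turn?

counterclockwise

the drive shaft → shaft 2: driver → idler → driven is 2 external meshes, 2 reversals → CCW.
shaft 2 → shaft 3: external mesh, 1 reversal → CW.
shaft 3 → shaft 4: external mesh, 1 reversal → CCW.
shaft 4 → the load shaft: driver → idler → driven is 2 external meshes, 2 reversals → CCW.
6 reversals in total — an even number — so the load shaft turns the same way as the drive shaft.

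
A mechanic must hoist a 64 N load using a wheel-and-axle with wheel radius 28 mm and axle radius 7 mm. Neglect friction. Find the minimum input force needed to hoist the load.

16 N

Wheel-and-axle MA = R/r = 28/7 = 4.
Effort = load / MA = 64 / 4 = 16 N.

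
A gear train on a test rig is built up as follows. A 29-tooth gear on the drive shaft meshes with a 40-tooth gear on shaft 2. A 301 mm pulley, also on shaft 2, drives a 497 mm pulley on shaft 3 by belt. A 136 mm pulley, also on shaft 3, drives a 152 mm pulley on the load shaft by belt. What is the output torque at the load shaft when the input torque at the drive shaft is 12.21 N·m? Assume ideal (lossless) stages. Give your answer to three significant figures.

31.1 N·m

gear mesh 40/29 = 1.3793 → τ = 12.21·1.3793 = 16.841 N·m
belt 497/301 = 1.6512 → τ = 16.841·1.6512 = 27.808 N·m
belt 152/136 = 1.1176 → τ = 27.808·1.1176 = 31.079 N·m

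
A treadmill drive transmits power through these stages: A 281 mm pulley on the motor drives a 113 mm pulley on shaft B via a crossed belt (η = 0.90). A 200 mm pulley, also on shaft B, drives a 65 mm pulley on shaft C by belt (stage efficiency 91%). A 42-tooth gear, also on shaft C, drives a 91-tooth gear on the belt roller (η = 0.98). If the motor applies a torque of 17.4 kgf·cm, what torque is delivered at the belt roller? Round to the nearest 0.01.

3.95 kgf·cm

Belt: ratio = 113/281 = 0.40214; torque at shaft B = 17.4 × 0.40214 × 0.90 = 6.2974 kgf·cm.
Belt: ratio = 65/200 = 0.325; torque at shaft C = 6.2974 × 0.325 × 0.91 = 1.8625 kgf·cm.
Gear mesh: ratio = 91/42 = 2.1667; torque at the belt roller = 1.8625 × 2.1667 × 0.98 = 3.9546 kgf·cm.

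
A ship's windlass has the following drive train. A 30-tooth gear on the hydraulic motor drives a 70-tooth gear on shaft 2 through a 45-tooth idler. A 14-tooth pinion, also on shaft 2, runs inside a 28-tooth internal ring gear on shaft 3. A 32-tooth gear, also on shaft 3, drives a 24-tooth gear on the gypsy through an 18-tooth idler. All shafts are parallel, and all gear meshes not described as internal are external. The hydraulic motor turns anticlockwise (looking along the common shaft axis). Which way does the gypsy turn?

anticlockwise

the hydraulic motor → shaft 2: driver → idler → driven is 2 external meshes, 2 reversals → CCW.
shaft 2 → shaft 3: internal mesh, same direction → CCW.
shaft 3 → the gypsy: driver → idler → driven is 2 external meshes, 2 reversals → CCW.
4 reversals in total — an even number — so the gypsy turns the same way as the hydraulic motor.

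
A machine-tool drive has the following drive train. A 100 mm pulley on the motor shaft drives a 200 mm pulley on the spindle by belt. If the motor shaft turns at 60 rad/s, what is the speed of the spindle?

30 rad/s

Belt: ratio = 200/100 = 2, so the spindle turns at 60 / 2 = 30 rad/s.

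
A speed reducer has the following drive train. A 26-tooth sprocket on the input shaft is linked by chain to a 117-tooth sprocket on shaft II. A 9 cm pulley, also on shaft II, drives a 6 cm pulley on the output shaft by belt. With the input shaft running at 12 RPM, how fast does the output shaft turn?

4 RPM

Chain: ratio = 117/26 = 4.5, so shaft II turns at 12 / 4.5 = 2.6667 RPM.
Belt: ratio = 6/9 = 0.66667, so the output shaft turns at 2.6667 / 0.66667 = 4 RPM.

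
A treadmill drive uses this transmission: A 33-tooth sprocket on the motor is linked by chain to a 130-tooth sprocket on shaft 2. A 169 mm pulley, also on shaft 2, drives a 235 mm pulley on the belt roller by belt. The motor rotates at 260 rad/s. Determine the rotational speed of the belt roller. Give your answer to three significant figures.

the motor → shaft 2 (chain, 130/33): 260 ÷ 3.9394 = 66 rad/s
shaft 2 → the belt roller (belt, 235/169): 66 ÷ 1.3905 = 47.464 rad/s

47.5 rad/s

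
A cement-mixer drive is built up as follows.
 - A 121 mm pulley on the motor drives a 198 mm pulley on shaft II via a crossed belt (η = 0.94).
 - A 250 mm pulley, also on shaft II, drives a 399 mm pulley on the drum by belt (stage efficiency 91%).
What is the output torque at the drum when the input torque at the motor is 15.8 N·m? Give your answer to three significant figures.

belt 198/121 = 1.6364 → τ = 15.8·1.6364·0.94 = 24.303 N·m
belt 399/250 = 1.596 → τ = 24.303·1.596·0.91 = 35.297 N·m

35.3 N·m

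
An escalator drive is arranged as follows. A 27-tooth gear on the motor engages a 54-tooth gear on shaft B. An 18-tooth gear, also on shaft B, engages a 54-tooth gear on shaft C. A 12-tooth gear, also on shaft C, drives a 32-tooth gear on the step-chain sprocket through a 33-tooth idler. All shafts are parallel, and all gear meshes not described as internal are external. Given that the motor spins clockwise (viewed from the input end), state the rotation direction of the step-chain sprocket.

the motor → shaft B: external mesh, 1 reversal → CCW.
shaft B → shaft C: external mesh, 1 reversal → CW.
shaft C → the step-chain sprocket: driver → idler → driven is 2 external meshes, 2 reversals → CW.
4 reversals in total — an even number — so the step-chain sprocket turns the same way as the motor.

clockwise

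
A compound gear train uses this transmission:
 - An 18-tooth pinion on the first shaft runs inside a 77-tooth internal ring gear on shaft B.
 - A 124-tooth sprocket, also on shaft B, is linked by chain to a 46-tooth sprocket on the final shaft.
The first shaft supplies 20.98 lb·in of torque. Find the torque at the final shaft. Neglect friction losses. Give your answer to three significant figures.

After the internal gear (77/18): 20.98 × 4.2778 = 89.748 lb·in
After the chain (46/124): 89.748 × 0.37097 = 33.294 lb·in

33.3 lb·in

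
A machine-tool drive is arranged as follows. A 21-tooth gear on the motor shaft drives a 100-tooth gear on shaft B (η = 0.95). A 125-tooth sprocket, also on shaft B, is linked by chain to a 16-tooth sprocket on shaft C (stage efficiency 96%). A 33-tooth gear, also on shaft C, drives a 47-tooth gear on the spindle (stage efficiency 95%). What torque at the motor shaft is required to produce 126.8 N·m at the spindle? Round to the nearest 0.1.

Overall ratio R = 4.7619 × 0.128 × 1.4242 = 0.86811; overall efficiency η = 0.95 × 0.96 × 0.95 = 0.8664.
Input torque = output torque / (R × η) = 126.8 / (0.86811 × 0.8664) = 168.59 N·m.

168.6 N·m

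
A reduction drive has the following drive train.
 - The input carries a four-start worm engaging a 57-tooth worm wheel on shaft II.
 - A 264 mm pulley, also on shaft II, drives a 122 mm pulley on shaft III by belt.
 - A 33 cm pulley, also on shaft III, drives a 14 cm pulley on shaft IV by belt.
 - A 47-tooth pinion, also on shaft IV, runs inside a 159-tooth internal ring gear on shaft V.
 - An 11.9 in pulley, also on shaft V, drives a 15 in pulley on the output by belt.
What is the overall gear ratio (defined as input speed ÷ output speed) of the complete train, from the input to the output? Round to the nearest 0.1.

Each stage contributes driven/driver: worm 57/4 = 14.25, belt 122/264 = 0.46212, belt 14/33 = 0.42424, internal gear 159/47 = 3.383, belt 15/11.9 = 1.2605.
Overall: 14.25 × 0.46212 × 0.42424 × 3.383 × 1.2605 = 11.913.

11.9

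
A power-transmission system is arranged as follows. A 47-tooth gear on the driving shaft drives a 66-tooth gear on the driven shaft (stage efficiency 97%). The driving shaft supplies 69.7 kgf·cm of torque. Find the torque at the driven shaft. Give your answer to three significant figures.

After the gear mesh (66/47): 69.7 × 1.4043 × 0.97 = 94.94 kgf·cm

94.9 kgf·cm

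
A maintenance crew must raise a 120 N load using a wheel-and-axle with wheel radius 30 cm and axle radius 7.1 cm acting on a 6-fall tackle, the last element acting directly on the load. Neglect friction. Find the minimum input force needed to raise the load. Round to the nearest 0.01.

4.73 N

Wheel-and-axle MA = R/r = 30/7.1 = 4.2254.
Block-and-tackle MA = number of supporting rope parts = 6.
Combined ideal MA = 4.2254 × 6 = 25.352.
Effort = load / MA = 120 / 25.352 = 4.7333 N.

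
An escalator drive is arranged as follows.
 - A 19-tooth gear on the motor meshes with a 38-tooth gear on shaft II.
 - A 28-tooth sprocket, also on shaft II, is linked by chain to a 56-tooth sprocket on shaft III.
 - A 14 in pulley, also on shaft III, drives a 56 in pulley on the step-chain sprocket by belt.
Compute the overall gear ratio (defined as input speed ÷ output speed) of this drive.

Each stage contributes driven/driver: gear mesh 38/19 = 2, chain 56/28 = 2, belt 56/14 = 4.
Overall: 2 × 2 × 4 = 16.

16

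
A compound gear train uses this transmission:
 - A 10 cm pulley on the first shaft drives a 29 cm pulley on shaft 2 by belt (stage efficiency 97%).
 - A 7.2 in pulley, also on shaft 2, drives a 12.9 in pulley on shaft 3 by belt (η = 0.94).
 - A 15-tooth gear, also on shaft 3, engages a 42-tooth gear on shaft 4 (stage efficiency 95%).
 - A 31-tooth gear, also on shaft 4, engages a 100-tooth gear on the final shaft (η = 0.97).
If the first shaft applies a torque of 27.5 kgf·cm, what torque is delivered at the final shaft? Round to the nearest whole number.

1084 kgf·cm

belt 29/10 = 2.9 → τ = 27.5·2.9·0.97 = 77.358 kgf·cm
belt 12.9/7.2 = 1.7917 → τ = 77.358·1.7917·0.94 = 130.28 kgf·cm
gear mesh 42/15 = 2.8 → τ = 130.28·2.8·0.95 = 346.55 kgf·cm
gear mesh 100/31 = 3.2258 → τ = 346.55·3.2258·0.97 = 1084.4 kgf·cm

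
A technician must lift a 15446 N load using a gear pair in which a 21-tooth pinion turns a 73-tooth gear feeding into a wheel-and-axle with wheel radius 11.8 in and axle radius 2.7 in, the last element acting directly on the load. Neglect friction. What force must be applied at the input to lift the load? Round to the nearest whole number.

1017 N

Gear pair MA = 73/21 = 3.4762.
Wheel-and-axle MA = R/r = 11.8/2.7 = 4.3704.
Combined ideal MA = 3.4762 × 4.3704 = 15.192.
Effort = load / MA = 15446 / 15.192 = 1016.7 N.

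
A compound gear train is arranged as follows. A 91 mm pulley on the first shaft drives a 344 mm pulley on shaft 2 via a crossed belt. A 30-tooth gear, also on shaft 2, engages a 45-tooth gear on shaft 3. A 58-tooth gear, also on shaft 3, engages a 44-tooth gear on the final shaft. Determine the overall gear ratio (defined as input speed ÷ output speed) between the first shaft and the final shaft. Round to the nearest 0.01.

Each stage contributes driven/driver: belt 344/91 = 3.7802, gear mesh 45/30 = 1.5, gear mesh 44/58 = 0.75862.
Overall: 3.7802 × 1.5 × 0.75862 = 4.3016.

4.30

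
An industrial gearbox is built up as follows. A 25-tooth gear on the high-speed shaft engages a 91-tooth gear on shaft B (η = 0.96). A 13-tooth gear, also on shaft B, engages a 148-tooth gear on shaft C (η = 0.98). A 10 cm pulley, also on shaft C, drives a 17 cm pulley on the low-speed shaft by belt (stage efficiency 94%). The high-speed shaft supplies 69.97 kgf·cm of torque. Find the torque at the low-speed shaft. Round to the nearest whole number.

4359 kgf·cm

After the gear mesh (91/25): 69.97 × 3.64 × 0.96 = 244.5 kgf·cm
After the gear mesh (148/13): 244.5 × 11.385 × 0.98 = 2727.9 kgf·cm
After the belt (17/10): 2727.9 × 1.7 × 0.94 = 4359.2 kgf·cm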